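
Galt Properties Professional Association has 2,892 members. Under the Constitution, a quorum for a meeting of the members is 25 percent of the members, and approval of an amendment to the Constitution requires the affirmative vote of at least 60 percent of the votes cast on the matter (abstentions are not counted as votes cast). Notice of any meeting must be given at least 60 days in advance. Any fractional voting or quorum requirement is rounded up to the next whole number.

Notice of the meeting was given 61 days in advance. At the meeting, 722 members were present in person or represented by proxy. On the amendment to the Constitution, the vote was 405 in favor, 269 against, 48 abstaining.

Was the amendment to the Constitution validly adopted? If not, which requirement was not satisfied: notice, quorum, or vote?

Invalid — quorum requirement not satisfied.

Notice: 61 days given; 60 required. Satisfied.
Quorum: 25% of 2,892 = 723; 722 present. Not satisfied.
Vote: requires three-fifths of the votes cast (722 − 48 abstaining = 674); 3/5 of 674 = 404.40, rounded up to 405, so 405 needed; 405 in favor. Satisfied.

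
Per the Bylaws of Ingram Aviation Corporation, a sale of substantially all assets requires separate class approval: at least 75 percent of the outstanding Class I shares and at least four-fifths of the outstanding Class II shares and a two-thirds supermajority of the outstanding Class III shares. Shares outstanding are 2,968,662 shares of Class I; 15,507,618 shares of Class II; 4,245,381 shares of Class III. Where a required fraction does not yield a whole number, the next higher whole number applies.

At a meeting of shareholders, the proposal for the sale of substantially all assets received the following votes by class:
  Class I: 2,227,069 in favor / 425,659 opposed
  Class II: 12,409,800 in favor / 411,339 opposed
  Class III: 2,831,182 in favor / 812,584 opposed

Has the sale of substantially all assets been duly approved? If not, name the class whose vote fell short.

Class I: 3/4 of 2968662 = 2226496.50, rounded up to 2226497; 2,226,497 required, 2,227,069 in favor — approved.
Class II: 4/5 of 15507618 = 12406094.40, rounded up to 12406095; 12,406,095 required, 12,409,800 in favor — approved.
Class III: 2/3 of 4245381 = 2830254; 2,830,254 required, 2,831,182 in favor — approved.

Approved — every class gave the required vote.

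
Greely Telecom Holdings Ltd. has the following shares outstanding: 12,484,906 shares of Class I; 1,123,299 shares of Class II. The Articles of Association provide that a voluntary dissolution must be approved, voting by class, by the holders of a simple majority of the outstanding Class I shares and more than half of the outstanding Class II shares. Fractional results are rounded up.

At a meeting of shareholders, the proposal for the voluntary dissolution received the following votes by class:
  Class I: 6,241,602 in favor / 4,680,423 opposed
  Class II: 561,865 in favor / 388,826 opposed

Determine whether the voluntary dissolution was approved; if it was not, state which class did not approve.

Not approved — the Class I shares did not give the required vote.

Class I: a majority of 12484906 is 6242454; 6,242,454 required, 6,241,602 in favor — not approved.
Class II: a majority of 1123299 is 561650; 561,650 required, 561,865 in favor — approved.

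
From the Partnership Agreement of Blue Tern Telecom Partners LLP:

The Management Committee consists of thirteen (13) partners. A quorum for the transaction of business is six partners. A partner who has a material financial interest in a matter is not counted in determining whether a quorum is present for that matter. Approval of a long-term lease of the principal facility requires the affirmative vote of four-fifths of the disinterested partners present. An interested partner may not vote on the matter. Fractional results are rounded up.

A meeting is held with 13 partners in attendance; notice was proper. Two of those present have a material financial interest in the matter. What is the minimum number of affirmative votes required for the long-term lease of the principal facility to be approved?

9

The long-term lease of the principal facility requires four-fifths of the disinterested partners present (13 − 2 = 11).
4/5 of 11 = 8.80, rounded up to 9.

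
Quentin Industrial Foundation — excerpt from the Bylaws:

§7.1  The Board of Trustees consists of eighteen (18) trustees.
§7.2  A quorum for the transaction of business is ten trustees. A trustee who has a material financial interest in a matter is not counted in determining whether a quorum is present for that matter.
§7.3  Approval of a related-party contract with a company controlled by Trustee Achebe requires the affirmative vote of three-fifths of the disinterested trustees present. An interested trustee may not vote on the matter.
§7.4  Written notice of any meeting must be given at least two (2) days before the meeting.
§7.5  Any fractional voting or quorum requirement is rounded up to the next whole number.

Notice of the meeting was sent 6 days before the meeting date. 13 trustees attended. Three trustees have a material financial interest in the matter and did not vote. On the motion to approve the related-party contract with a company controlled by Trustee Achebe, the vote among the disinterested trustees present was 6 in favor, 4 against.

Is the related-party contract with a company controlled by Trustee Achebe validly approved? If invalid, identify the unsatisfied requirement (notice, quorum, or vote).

Valid — all requirements satisfied.

Notice: 6 days given; 2 required (6 ≥ 2). Satisfied.
Quorum: 13 present, but the 3 interested trustees do not count, leaving 10. Quorum is 10. Satisfied.
Vote: the related-party contract with a company controlled by Trustee Achebe requires three-fifths of the disinterested trustees present (13 − 3 = 10). 3/5 of 10 = 6, so 6 affirmative votes are needed; 6 voted in favor. Satisfied.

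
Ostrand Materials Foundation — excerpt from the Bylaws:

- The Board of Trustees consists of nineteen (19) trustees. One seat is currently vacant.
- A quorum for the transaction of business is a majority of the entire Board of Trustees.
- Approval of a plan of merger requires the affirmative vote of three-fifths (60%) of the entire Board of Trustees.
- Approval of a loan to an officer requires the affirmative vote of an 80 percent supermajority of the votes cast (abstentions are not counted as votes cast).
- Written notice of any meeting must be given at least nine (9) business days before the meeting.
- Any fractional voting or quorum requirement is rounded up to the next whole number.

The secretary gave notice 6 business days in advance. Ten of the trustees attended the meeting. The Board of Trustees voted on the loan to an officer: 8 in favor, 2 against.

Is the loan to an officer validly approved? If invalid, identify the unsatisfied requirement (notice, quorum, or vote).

Notice: 6 business days given; 9 required (6 < 9). Not satisfied.
Quorum: 10 present; quorum is 10. Satisfied.
Vote: the loan to an officer requires four-fifths of the votes cast (10). 4/5 of 10 = 8, so 8 affirmative votes are needed; 8 voted in favor. Satisfied.

Invalid — notice requirement not satisfied.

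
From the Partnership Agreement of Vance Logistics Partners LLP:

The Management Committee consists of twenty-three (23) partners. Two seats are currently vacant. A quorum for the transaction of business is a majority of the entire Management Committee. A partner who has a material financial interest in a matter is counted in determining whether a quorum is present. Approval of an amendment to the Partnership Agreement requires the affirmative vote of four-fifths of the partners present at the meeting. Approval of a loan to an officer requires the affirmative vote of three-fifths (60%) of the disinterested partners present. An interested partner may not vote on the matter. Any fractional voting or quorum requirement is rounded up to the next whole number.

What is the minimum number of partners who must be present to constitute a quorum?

A majority of 23 is 12.

12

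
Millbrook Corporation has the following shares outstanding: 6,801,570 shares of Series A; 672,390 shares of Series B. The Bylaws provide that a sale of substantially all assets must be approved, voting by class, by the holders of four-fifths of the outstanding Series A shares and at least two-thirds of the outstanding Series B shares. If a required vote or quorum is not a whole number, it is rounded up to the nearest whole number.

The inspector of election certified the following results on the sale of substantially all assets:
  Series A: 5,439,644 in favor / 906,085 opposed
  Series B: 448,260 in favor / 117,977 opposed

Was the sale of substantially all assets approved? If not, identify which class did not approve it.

Not approved — the Series A shares did not give the required vote.

Series A: 4/5 of 6801570 = 5441256; 5,441,256 required, 5,439,644 in favor — not approved.
Series B: 2/3 of 672390 = 448260; 448,260 required, 448,260 in favor — approved.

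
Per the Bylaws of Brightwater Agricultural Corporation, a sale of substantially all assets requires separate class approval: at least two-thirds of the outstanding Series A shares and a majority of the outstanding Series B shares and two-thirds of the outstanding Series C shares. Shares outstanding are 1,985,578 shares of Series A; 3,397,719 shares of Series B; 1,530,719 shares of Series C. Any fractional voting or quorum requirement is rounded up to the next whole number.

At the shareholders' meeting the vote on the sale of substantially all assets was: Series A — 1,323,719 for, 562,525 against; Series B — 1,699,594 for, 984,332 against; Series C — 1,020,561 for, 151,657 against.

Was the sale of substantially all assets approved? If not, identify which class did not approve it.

Approved — every class gave the required vote.

Series A: 2/3 of 1985578 = 1323718.67, rounded up to 1323719; 1,323,719 required, 1,323,719 in favor — approved.
Series B: a majority of 3397719 is 1698860; 1,698,860 required, 1,699,594 in favor — approved.
Series C: 2/3 of 1530719 = 1020479.33, rounded up to 1020480; 1,020,480 required, 1,020,561 in favor — approved.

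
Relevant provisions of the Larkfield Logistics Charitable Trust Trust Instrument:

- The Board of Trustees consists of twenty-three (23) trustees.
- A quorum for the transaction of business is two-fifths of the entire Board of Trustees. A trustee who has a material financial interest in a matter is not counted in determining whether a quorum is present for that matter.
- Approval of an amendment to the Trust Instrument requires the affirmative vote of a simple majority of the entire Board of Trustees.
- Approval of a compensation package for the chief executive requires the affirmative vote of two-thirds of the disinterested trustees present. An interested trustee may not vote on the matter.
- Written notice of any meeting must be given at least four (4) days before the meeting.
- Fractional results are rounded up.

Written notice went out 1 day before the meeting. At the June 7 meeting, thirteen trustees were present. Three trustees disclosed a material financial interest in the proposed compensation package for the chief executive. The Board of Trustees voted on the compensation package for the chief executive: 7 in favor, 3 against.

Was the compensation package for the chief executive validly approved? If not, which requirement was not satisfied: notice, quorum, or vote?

Notice: 1 day given; 4 required (1 < 4). Not satisfied.
Quorum: 13 present, but the 3 interested trustees do not count, leaving 10. Quorum is 10. Satisfied.
Vote: the compensation package for the chief executive requires two-thirds of the disinterested trustees present (13 − 3 = 10). 2/3 of 10 = 6.67, rounded up to 7, so 7 affirmative votes are needed; 7 voted in favor. Satisfied.

Invalid — notice requirement not satisfied.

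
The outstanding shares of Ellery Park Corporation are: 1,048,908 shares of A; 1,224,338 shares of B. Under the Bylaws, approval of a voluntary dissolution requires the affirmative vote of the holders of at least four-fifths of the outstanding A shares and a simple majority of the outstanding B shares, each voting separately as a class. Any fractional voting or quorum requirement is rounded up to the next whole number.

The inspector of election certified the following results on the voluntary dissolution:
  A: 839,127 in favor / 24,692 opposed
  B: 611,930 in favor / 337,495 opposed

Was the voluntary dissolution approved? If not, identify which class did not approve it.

A: 4/5 of 1048908 = 839126.40, rounded up to 839127; 839,127 required, 839,127 in favor — approved.
B: a majority of 1224338 is 612170; 612,170 required, 611,930 in favor — not approved.

Not approved — the B shares did not give the required vote.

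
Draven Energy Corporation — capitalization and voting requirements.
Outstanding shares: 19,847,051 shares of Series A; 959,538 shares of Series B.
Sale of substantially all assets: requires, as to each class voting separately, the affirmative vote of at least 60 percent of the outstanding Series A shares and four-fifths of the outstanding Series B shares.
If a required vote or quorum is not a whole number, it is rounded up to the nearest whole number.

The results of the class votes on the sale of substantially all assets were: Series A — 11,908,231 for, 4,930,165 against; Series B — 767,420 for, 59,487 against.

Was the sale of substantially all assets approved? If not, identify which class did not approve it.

Not approved — the Series B shares did not give the required vote.

Series A: 3/5 of 19847051 = 11908230.60, rounded up to 11908231; 11,908,231 required, 11,908,231 in favor — approved.
Series B: 4/5 of 959538 = 767630.40, rounded up to 767631; 767,631 required, 767,420 in favor — not approved.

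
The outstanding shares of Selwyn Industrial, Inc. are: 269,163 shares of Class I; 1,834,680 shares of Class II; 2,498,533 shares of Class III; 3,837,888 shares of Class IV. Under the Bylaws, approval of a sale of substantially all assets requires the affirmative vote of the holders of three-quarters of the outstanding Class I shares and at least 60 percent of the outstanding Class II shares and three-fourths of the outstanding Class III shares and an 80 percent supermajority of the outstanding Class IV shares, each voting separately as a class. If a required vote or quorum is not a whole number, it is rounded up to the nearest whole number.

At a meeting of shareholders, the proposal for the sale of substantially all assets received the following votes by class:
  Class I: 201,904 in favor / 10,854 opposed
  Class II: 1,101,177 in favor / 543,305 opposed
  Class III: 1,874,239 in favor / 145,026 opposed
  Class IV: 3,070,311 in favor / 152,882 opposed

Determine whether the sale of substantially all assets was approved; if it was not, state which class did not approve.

Class I: 3/4 of 269163 = 201872.25, rounded up to 201873; 201,873 required, 201,904 in favor — approved.
Class II: 3/5 of 1834680 = 1100808; 1,100,808 required, 1,101,177 in favor — approved.
Class III: 3/4 of 2498533 = 1873899.75, rounded up to 1873900; 1,873,900 required, 1,874,239 in favor — approved.
Class IV: 4/5 of 3837888 = 3070310.40, rounded up to 3070311; 3,070,311 required, 3,070,311 in favor — approved.

Approved — every class gave the required vote.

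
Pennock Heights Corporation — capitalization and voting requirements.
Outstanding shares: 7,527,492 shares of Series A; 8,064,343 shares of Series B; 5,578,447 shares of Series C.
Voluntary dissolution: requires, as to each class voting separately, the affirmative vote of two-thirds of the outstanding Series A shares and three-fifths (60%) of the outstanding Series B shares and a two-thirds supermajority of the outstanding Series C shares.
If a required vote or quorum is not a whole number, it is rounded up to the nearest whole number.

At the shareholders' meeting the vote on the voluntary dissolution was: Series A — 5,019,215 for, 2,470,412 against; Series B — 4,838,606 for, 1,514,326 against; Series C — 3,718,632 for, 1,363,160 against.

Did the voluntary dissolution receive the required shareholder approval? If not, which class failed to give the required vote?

Series A: 2/3 of 7527492 = 5018328; 5,018,328 required, 5,019,215 in favor — approved.
Series B: 3/5 of 8064343 = 4838605.80, rounded up to 4838606; 4,838,606 required, 4,838,606 in favor — approved.
Series C: 2/3 of 5578447 = 3718964.67, rounded up to 3718965; 3,718,965 required, 3,718,632 in favor — not approved.

Not approved — the Series C shares did not give the required vote.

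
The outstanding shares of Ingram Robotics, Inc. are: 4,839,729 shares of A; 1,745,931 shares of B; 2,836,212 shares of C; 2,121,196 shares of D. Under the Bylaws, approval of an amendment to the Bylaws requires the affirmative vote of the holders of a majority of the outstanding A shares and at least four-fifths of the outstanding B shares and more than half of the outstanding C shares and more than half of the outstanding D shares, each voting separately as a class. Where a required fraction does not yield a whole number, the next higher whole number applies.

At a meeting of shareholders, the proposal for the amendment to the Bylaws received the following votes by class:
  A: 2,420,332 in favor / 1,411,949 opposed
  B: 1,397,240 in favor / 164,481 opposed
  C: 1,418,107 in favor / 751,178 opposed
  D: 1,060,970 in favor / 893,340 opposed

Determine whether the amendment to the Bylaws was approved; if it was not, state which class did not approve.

Approved — every class gave the required vote.

A: a majority of 4839729 is 2419865; 2,419,865 required, 2,420,332 in favor — approved.
B: 4/5 of 1745931 = 1396744.80, rounded up to 1396745; 1,396,745 required, 1,397,240 in favor — approved.
C: a majority of 2836212 is 1418107; 1,418,107 required, 1,418,107 in favor — approved.
D: a majority of 2121196 is 1060599; 1,060,599 required, 1,060,970 in favor — approved.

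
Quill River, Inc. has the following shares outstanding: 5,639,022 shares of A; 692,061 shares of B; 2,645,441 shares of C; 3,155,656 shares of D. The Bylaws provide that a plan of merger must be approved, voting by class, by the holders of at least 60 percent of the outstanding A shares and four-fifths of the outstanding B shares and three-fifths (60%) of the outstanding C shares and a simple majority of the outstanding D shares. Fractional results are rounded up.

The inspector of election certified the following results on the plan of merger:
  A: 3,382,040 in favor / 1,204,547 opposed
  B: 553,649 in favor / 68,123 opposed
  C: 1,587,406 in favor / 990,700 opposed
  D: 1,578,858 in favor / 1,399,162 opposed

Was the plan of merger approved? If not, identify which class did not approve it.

Not approved — the A shares did not give the required vote.

A: 3/5 of 5639022 = 3383413.20, rounded up to 3383414; 3,383,414 required, 3,382,040 in favor — not approved.
B: 4/5 of 692061 = 553648.80, rounded up to 553649; 553,649 required, 553,649 in favor — approved.
C: 3/5 of 2645441 = 1587264.60, rounded up to 1587265; 1,587,265 required, 1,587,406 in favor — approved.
D: a majority of 3155656 is 1577829; 1,577,829 required, 1,578,858 in favor — approved.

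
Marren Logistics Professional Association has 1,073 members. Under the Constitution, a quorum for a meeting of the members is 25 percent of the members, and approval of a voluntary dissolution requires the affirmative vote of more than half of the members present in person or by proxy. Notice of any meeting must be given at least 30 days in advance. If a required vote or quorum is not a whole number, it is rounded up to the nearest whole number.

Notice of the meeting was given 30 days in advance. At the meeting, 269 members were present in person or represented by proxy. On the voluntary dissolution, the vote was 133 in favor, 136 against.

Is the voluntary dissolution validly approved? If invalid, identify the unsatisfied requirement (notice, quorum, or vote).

Notice: 30 days given; 30 required. Satisfied.
Quorum: 25% of 1,073 = 268.25, rounded up to 269; 269 present. Satisfied.
Vote: requires a majority of those present (269); a majority of 269 is 135, so 135 needed; 133 in favor. Not satisfied.

Invalid — vote requirement not satisfied.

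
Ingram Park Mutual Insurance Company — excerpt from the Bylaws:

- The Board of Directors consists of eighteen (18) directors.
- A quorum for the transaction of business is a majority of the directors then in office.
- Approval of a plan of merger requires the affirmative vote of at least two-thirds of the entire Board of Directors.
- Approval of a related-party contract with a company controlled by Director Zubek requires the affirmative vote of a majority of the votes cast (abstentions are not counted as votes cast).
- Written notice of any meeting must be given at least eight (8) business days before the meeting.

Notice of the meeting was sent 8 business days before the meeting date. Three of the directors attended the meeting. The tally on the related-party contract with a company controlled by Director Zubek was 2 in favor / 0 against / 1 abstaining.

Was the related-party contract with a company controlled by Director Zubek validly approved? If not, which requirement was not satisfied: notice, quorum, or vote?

Notice: 8 business days given; 8 required (8 ≥ 8). Satisfied.
Quorum: 3 present; quorum is 10. Not satisfied.
Vote: the related-party contract with a company controlled by Director Zubek requires a majority of the votes cast (3 present − 1 abstaining = 2). A majority of 2 is 2, so 2 affirmative votes are needed; 2 voted in favor. Satisfied. (Moot — without a quorum no business can be validly transacted.)

Invalid — quorum requirement not satisfied.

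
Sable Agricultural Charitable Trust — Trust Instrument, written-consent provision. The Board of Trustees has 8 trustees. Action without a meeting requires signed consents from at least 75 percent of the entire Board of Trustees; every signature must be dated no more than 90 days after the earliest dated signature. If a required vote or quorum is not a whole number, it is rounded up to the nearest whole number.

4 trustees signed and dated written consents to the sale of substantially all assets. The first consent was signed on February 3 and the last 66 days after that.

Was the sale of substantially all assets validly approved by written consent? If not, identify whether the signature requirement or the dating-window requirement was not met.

Signatures required: at least 75 percent of 8 — 3/4 of 8 = 6, so 6 needed; 4 signed. Insufficient.
Dating window: the latest signature is 66 days after the earliest; the limit is 90 days. Within the window.

Not effective — insufficient signatures.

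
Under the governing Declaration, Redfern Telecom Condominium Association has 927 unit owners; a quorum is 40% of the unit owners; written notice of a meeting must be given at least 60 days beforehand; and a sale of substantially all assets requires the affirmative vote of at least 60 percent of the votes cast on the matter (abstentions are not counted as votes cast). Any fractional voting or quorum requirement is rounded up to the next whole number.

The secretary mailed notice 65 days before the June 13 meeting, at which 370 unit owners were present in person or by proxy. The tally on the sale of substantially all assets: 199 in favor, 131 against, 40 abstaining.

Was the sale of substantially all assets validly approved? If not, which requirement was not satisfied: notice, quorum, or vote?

Notice: 65 days given; 60 required. Satisfied.
Quorum: 40% of 927 = 370.80, rounded up to 371; 370 present. Not satisfied.
Vote: requires three-fifths of the votes cast (370 − 40 abstaining = 330); 3/5 of 330 = 198, so 198 needed; 199 in favor. Satisfied.

Invalid — quorum requirement not satisfied.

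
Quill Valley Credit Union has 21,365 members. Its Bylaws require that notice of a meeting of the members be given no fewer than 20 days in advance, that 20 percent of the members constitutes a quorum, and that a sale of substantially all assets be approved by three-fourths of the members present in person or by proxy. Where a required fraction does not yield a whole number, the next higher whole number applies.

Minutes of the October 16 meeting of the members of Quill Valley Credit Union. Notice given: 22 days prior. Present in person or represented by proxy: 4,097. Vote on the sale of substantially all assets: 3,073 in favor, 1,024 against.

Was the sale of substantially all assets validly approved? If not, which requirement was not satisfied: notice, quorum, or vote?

Notice: 22 days given; 20 required. Satisfied.
Quorum: 20% of 21,365 = 4,273; 4,097 present. Not satisfied.
Vote: requires three-fourths of those present (4,097); 3/4 of 4097 = 3072.75, rounded up to 3073, so 3,073 needed; 3,073 in favor. Satisfied.

Invalid — quorum requirement not satisfied.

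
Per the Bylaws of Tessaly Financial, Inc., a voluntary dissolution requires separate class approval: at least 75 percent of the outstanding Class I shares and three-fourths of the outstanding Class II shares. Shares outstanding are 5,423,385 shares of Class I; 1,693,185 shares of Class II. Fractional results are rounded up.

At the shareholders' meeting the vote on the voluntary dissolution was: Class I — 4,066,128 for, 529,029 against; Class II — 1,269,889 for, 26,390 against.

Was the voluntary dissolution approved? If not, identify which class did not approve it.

Not approved — the Class I shares did not give the required vote.

Class I: 3/4 of 5423385 = 4067538.75, rounded up to 4067539; 4,067,539 required, 4,066,128 in favor — not approved.
Class II: 3/4 of 1693185 = 1269888.75, rounded up to 1269889; 1,269,889 required, 1,269,889 in favor — approved.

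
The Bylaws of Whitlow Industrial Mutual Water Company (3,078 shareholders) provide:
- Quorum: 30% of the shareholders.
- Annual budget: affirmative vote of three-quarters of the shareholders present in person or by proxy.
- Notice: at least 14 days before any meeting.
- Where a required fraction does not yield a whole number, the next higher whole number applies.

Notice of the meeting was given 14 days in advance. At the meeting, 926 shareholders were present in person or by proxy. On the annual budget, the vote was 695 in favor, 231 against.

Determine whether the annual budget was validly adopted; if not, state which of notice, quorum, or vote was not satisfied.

Valid — all requirements satisfied.

Notice: 14 days given; 14 required. Satisfied.
Quorum: 30% of 3,078 = 923.40, rounded up to 924; 926 present. Satisfied.
Vote: requires three-fourths of those present (926); 3/4 of 926 = 694.50, rounded up to 695, so 695 needed; 695 in favor. Satisfied.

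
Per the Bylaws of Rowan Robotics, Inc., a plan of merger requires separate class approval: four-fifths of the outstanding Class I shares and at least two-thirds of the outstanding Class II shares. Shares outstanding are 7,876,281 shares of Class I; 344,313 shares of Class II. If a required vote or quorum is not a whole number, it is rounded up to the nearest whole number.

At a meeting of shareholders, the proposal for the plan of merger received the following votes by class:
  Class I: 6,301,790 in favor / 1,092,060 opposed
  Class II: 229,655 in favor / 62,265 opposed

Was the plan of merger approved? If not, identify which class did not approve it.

Class I: 4/5 of 7876281 = 6301024.80, rounded up to 6301025; 6,301,025 required, 6,301,790 in favor — approved.
Class II: 2/3 of 344313 = 229542; 229,542 required, 229,655 in favor — approved.

Approved — every class gave the required vote.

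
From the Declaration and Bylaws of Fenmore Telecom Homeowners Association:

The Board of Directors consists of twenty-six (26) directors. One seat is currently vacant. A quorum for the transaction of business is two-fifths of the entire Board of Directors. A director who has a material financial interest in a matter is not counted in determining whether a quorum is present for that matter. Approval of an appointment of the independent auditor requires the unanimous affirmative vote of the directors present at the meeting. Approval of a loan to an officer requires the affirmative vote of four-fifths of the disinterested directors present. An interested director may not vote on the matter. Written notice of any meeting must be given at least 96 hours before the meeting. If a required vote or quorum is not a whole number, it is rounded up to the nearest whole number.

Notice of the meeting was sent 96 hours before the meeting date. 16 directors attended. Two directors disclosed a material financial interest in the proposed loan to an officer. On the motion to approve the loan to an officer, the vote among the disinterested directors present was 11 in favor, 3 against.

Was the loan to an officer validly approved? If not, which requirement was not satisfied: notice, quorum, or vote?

Invalid — vote requirement not satisfied.

Notice: 96 hours given; 96 required (96 ≥ 96). Satisfied.
Quorum: 16 present, but the 2 interested directors do not count, leaving 14. Quorum is 11. Satisfied.
Vote: the loan to an officer requires four-fifths of the disinterested directors present (16 − 2 = 14). 4/5 of 14 = 11.20, rounded up to 12, so 12 affirmative votes are needed; 11 voted in favor. Not satisfied.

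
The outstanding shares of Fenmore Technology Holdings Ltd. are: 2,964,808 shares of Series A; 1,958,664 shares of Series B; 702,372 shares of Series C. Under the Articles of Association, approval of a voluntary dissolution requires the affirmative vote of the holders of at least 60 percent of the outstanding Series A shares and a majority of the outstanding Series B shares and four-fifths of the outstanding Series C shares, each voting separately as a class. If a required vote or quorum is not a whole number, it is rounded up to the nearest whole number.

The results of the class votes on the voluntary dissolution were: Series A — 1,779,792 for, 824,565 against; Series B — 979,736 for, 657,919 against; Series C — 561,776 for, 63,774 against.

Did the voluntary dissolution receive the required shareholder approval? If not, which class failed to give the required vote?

Series A: 3/5 of 2964808 = 1778884.80, rounded up to 1778885; 1,778,885 required, 1,779,792 in favor — approved.
Series B: a majority of 1958664 is 979333; 979,333 required, 979,736 in favor — approved.
Series C: 4/5 of 702372 = 561897.60, rounded up to 561898; 561,898 required, 561,776 in favor — not approved.

Not approved — the Series C shares did not give the required vote.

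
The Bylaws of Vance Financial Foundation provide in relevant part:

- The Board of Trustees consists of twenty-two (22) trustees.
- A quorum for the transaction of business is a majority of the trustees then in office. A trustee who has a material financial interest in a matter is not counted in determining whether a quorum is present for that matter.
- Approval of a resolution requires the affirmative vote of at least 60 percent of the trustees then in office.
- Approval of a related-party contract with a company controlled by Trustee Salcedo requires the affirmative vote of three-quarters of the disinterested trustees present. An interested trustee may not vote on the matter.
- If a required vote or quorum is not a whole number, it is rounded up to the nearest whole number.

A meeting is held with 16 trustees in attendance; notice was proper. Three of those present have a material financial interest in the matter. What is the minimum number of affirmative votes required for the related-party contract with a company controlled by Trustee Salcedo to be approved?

The related-party contract with a company controlled by Trustee Salcedo requires three-fourths of the disinterested trustees present (16 − 3 = 13).
3/4 of 13 = 9.75, rounded up to 10.

10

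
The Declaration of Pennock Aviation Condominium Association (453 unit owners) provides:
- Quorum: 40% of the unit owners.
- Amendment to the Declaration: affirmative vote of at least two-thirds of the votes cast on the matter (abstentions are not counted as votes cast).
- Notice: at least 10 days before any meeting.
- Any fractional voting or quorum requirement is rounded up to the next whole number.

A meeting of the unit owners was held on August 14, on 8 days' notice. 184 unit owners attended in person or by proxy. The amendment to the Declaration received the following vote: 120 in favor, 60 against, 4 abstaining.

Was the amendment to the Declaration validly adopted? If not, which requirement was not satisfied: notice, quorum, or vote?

Notice: 8 days given; 10 required. Not satisfied.
Quorum: 40% of 453 = 181.20, rounded up to 182; 184 present. Satisfied.
Vote: requires two-thirds of the votes cast (184 − 4 abstaining = 180); 2/3 of 180 = 120, so 120 needed; 120 in favor. Satisfied.

Invalid — notice requirement not satisfied.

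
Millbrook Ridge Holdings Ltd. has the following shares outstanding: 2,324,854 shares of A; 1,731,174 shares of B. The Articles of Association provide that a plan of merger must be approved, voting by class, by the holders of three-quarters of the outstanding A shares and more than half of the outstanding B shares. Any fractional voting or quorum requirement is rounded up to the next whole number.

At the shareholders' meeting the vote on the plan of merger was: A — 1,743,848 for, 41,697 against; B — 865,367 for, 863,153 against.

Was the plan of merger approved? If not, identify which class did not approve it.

A: 3/4 of 2324854 = 1743640.50, rounded up to 1743641; 1,743,641 required, 1,743,848 in favor — approved.
B: a majority of 1731174 is 865588; 865,588 required, 865,367 in favor — not approved.

Not approved — the B shares did not give the required vote.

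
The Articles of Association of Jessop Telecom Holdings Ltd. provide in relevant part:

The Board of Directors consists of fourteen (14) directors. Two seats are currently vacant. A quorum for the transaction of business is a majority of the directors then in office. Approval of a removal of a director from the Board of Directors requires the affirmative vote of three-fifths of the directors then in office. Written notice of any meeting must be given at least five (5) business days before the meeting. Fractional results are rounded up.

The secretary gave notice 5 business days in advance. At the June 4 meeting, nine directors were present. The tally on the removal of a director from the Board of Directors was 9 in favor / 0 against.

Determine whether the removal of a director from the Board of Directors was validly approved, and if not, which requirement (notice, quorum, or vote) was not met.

Valid — all requirements satisfied.

Notice: 5 business days given; 5 required (5 ≥ 5). Satisfied.
Quorum: 9 present; quorum is 7. Satisfied.
Vote: the removal of a director from the Board of Directors requires three-fifths of the directors then in office (12). 3/5 of 12 = 7.20, rounded up to 8, so 8 affirmative votes are needed; 9 voted in favor. Satisfied.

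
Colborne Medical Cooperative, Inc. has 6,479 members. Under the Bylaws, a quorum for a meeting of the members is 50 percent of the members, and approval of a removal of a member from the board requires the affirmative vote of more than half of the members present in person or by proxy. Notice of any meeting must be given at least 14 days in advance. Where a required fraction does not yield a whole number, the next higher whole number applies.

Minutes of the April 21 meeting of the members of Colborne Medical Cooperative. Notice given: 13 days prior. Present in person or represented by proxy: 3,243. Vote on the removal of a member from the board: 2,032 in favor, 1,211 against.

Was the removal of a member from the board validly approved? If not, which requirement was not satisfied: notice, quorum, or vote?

Invalid — notice requirement not satisfied.

Notice: 13 days given; 14 required. Not satisfied.
Quorum: 50% of 6,479 = 3,239.50, rounded up to 3,240; 3,243 present. Satisfied.
Vote: requires a majority of those present (3,243); a majority of 3243 is 1622, so 1,622 needed; 2,032 in favor. Satisfied.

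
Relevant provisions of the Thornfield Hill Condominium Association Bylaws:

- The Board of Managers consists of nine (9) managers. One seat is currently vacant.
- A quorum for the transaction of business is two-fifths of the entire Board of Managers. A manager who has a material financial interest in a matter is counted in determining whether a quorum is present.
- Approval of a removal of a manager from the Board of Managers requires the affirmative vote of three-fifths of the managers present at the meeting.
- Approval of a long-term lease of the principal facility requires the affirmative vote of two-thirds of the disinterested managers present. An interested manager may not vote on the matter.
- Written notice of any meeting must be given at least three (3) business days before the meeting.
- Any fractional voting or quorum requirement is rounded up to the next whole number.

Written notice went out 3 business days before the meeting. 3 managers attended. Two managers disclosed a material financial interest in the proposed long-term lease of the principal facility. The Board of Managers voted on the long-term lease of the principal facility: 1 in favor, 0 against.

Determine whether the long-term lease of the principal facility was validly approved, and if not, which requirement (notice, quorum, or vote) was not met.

Notice: 3 business days given; 3 required (3 ≥ 3). Satisfied.
Quorum: 3 present (interested managers count toward quorum); quorum is 4. Not satisfied.
Vote: the long-term lease of the principal facility requires two-thirds of the disinterested managers present (3 − 2 = 1). 2/3 of 1 = 0.67, rounded up to 1, so 1 affirmative vote is needed; 1 voted in favor. Satisfied. (Moot — without a quorum no business can be validly transacted.)

Invalid — quorum requirement not satisfied.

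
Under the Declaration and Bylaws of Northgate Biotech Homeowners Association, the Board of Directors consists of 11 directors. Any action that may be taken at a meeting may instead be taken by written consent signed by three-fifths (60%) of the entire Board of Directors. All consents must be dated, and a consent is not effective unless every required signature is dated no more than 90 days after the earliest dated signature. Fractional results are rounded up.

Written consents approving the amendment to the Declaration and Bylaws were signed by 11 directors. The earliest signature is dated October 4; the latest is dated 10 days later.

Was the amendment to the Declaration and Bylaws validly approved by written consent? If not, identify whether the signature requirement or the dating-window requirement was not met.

Signatures required: three-fifths (60%) of 11 — 3/5 of 11 = 6.60, rounded up to 7, so 7 needed; 11 signed. Sufficient.
Dating window: the latest signature is 10 days after the earliest; the limit is 90 days. Within the window.

Effective — both the signature and dating-window requirements are satisfied.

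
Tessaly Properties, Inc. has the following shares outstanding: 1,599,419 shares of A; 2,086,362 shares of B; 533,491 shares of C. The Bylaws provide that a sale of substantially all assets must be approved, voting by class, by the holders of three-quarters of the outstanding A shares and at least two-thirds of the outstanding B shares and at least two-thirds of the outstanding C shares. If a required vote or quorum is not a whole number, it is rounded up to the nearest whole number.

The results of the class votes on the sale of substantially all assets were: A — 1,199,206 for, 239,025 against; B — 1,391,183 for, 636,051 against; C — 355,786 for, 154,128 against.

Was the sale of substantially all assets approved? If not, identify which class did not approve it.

Not approved — the A shares did not give the required vote.

A: 3/4 of 1599419 = 1199564.25, rounded up to 1199565; 1,199,565 required, 1,199,206 in favor — not approved.
B: 2/3 of 2086362 = 1390908; 1,390,908 required, 1,391,183 in favor — approved.
C: 2/3 of 533491 = 355660.67, rounded up to 355661; 355,661 required, 355,786 in favor — approved.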